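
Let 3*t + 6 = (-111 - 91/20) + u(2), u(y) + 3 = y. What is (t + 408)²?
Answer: 53919649/400 ≈ 1.3480e+5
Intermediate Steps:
u(y) = -3 + y
t = -817/20 (t = -2 + ((-111 - 91/20) + (-3 + 2))/3 = -2 + ((-111 - 91*1/20) - 1)/3 = -2 + ((-111 - 91/20) - 1)/3 = -2 + (-2311/20 - 1)/3 = -2 + (⅓)*(-2331/20) = -2 - 777/20 = -817/20 ≈ -40.850)
(t + 408)² = (-817/20 + 408)² = (7343/20)² = 53919649/400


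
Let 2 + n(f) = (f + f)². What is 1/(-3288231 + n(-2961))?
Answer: 1/31781851 ≈ 3.1464e-8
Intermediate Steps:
n(f) = -2 + 4*f² (n(f) = -2 + (f + f)² = -2 + (2*f)² = -2 + 4*f²)
1/(-3288231 + n(-2961)) = 1/(-3288231 + (-2 + 4*(-2961)²)) = 1/(-3288231 + (-2 + 4*8767521)) = 1/(-3288231 + (-2 + 35070084)) = 1/(-3288231 + 35070082) = 1/31781851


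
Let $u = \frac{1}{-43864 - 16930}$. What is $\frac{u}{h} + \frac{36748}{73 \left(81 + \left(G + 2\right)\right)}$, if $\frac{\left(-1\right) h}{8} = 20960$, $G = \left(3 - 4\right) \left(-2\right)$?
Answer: $\frac{74921366138073}{12650676958720} \approx 5.9223$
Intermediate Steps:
$G = 2$ ($G = \left(-1\right) \left(-2\right) = 2$)
$u = - \frac{1}{60794}$ ($u = \frac{1}{-60794} = - \frac{1}{60794} \approx -1.6449 \cdot 10^{-5}$)
$h = -167680$ ($h = \left(-8\right) 20960 = -167680$)
$\frac{u}{h} + \frac{36748}{73 \left(81 + \left(G + 2\right)\right)} = - \frac{1}{60794 \left(-167680\right)} + \frac{36748}{73 \left(81 + \left(2 + 2\right)\right)} = \left(- \frac{1}{60794}\right) \left(- \frac{1}{167680}\right) + \frac{36748}{73 \left(81 + 4\right)} = \frac{1}{10193937920} + \frac{36748}{73 \cdot 85} = \frac{1}{10193937920} + \frac{36748}{6205} = \frac{74921366138073}{12650676958720}$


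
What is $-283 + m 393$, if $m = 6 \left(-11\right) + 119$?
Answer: $20546$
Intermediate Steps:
$m = 53$ ($m = -66 + 119 = 53$)
$-283 + m 393 = -283 + 53 \cdot 393 = -283 + 20829 = 20546$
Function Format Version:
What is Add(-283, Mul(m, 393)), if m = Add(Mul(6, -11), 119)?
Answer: 20546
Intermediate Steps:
m = 53 (m = Add(-66, 119) = 53)
Add(-283, Mul(m, 393)) = Add(-283, Mul(53, 393)) = Add(-283, 20829) = 20546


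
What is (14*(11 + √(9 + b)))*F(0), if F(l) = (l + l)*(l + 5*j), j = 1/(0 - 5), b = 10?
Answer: 0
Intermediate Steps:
j = -⅕ (j = 1/(-5) = -⅕ ≈ -0.20000)
F(l) = 2*l*(-1 + l) (F(l) = (l + l)*(l + 5*(-⅕)) = (2*l)*(l - 1) = (2*l)*(-1 + l) = 2*l*(-1 + l))
(14*(11 + √(9 + b)))*F(0) = (14*(11 + √(9 + 10)))*(2*0*(-1 + 0)) = (14*(11 + √19))*(2*0*(-1)) = (154 + 14*√19)*0 = 0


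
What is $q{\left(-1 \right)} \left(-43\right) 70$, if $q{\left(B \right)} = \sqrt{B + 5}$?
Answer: $-6020$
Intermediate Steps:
$q{\left(B \right)} = \sqrt{5 + B}$
$q{\left(-1 \right)} \left(-43\right) 70 = \sqrt{5 - 1} \left(-43\right) 70 = \sqrt{4} \left(-43\right) 70 = 2 \left(-43\right) 70 = \left(-86\right) 70 = -6020$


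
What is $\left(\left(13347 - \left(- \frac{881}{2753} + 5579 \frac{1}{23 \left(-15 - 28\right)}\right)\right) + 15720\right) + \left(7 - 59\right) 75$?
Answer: $\frac{68538849035}{2722717} \approx 25173.0$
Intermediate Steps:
$\left(\left(13347 - \left(- \frac{881}{2753} + 5579 \frac{1}{23 \left(-15 - 28\right)}\right)\right) + 15720\right) + \left(7 - 59\right) 75 = \left(\left(13347 - \left(- \frac{881}{2753} + \frac{5579}{23 \left(-43\right)}\right)\right) + 15720\right) - 3900 = \left(\left(13347 - \left(- \frac{881}{2753} + \frac{5579}{-989}\right)\right) + 15720\right) - 3900 = \left(\left(13347 + \left(\left(-5579\right) \left(- \frac{1}{989}\right) + \frac{881}{2753}\right)\right) + 15720\right) - 3900 = \left(\left(13347 + \left(\frac{5579}{989} + \frac{881}{2753}\right)\right) + 15720\right) - 3900 = \left(\left(13347 + \frac{16230296}{2722717}\right) + 15720\right) - 3900 = \left(\frac{36356334095}{2722717} + 15720\right) - 3900 = \frac{79157445335}{2722717} - 3900 = \frac{68538849035}{2722717}$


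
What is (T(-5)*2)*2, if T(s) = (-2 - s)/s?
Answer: -12/5 ≈ -2.4000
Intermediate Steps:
T(s) = (-2 - s)/s
(T(-5)*2)*2 = (((-2 - 1*(-5))/(-5))*2)*2 = (-(-2 + 5)/5*2)*2 = (-1/5*3*2)*2 = -3/5*2*2 = -6/5*2 = -12/5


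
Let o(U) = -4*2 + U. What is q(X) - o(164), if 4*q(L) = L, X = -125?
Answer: -749/4 ≈ -187.25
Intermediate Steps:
q(L) = L/4
o(U) = -8 + U
q(X) - o(164) = (1/4)*(-125) - (-8 + 164) = -125/4 - 1*156 = -125/4 - 156 = -749/4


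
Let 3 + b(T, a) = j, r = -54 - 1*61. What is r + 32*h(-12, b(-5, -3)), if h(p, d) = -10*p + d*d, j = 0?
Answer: 4013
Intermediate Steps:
r = -115 (r = -54 - 61 = -115)
b(T, a) = -3 (b(T, a) = -3 + 0 = -3)
h(p, d) = d**2 - 10*p (h(p, d) = -10*p + d**2 = d**2 - 10*p)
r + 32*h(-12, b(-5, -3)) = -115 + 32*((-3)**2 - 10*(-12)) = -115 + 32*(9 + 120) = -115 + 32*129 = -115 + 4128 = 4013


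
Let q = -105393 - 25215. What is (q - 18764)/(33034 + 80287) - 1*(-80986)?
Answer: 9177265134/113321 ≈ 80985.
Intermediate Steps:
q = -130608
(q - 18764)/(33034 + 80287) - 1*(-80986) = (-130608 - 18764)/(33034 + 80287) - 1*(-80986) = -149372/113321 + 80986 = 9177265134/113321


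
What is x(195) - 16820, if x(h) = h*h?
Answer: 21205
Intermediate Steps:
x(h) = h²
x(195) - 16820 = 195² - 16820 = 38025 - 16820 = 21205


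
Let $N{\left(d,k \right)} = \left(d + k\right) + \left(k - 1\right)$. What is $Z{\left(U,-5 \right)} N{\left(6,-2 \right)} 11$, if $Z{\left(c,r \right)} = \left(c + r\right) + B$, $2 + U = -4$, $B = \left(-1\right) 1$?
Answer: $-132$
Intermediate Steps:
$N{\left(d,k \right)} = -1 + d + 2 k$ ($N{\left(d,k \right)} = \left(d + k\right) + \left(-1 + k\right) = -1 + d + 2 k$)
$B = -1$
$U = -6$ ($U = -2 - 4 = -6$)
$Z{\left(c,r \right)} = -1 + c + r$ ($Z{\left(c,r \right)} = \left(c + r\right) - 1 = -1 + c + r$)
$Z{\left(U,-5 \right)} N{\left(6,-2 \right)} 11 = \left(-1 - 6 - 5\right) \left(-1 + 6 + 2 \left(-2\right)\right) 11 = - 12 \left(-1 + 6 - 4\right) 11 = \left(-12\right) 1 \cdot 11 = \left(-12\right) 11 = -132$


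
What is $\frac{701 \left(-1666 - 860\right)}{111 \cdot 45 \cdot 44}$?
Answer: $- \frac{295121}{36630} \approx -8.0568$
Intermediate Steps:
$\frac{701 \left(-1666 - 860\right)}{111 \cdot 45 \cdot 44} = \frac{701 \left(-2526\right)}{4995 \cdot 44} = - \frac{1770726}{219780} = \left(-1770726\right) \frac{1}{219780} = - \frac{295121}{36630}$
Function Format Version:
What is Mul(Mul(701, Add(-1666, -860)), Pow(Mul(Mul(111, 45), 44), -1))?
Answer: Rational(-295121, 36630) ≈ -8.0568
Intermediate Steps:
Mul(Mul(701, Add(-1666, -860)), Pow(Mul(Mul(111, 45), 44), -1)) = Mul(Mul(701, -2526), Pow(Mul(4995, 44), -1)) = Mul(-1770726, Pow(219780, -1)) = Mul(-1770726, Rational(1, 219780)) = Rational(-295121, 36630)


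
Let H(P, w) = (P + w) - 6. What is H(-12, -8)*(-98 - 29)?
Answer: 3302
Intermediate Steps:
H(P, w) = -6 + P + w
H(-12, -8)*(-98 - 29) = (-6 - 12 - 8)*(-98 - 29) = -26*(-127) = 3302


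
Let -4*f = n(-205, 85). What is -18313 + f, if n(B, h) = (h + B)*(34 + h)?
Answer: -14743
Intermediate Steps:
n(B, h) = (34 + h)*(B + h) (n(B, h) = (B + h)*(34 + h) = (34 + h)*(B + h))
f = 3570 (f = -(85² + 34*(-205) + 34*85 - 205*85)/4 = -(7225 - 6970 + 2890 - 17425)/4 = -¼*(-14280) = 3570)
-18313 + f = -18313 + 3570 = -14743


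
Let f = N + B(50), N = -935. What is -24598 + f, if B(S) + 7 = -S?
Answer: -25590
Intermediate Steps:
B(S) = -7 - S
f = -992 (f = -935 + (-7 - 1*50) = -935 + (-7 - 50) = -935 - 57 = -992)
-24598 + f = -24598 - 992 = -25590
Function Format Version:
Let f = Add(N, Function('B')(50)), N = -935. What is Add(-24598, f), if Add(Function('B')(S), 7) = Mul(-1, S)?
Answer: -25590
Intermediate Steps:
Function('B')(S) = Add(-7, Mul(-1, S))
f = -992 (f = Add(-935, Add(-7, Mul(-1, 50))) = Add(-935, Add(-7, -50)) = Add(-935, -57) = -992)
Add(-24598, f) = Add(-24598, -992) = -25590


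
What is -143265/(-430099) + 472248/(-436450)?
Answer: -346269417/462356425 ≈ -0.74892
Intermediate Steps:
-143265/(-430099) + 472248/(-436450) = -143265*(-1/430099) + 472248*(-1/436450) = 143265/430099 - 33732/31175 = -346269417/462356425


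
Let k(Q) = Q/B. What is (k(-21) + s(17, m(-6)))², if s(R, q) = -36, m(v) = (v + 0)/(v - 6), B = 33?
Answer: 162409/121 ≈ 1342.2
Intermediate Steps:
k(Q) = Q/33
m(v) = v/(-6 + v)
(k(-21) + s(17, m(-6)))² = ((1/33)*(-21) - 36)² = (-7/11 - 36)² = (-403/11)² = 162409/121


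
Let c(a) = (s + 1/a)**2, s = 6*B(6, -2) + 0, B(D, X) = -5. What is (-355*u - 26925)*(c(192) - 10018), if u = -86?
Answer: -1211775582955/36864 ≈ -3.2872e+7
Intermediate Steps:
s = -30 (s = 6*(-5) + 0 = -30 + 0 = -30)
c(a) = (-30 + 1/a)**2
(-355*u - 26925)*(c(192) - 10018) = (-355*(-86) - 26925)*((-1 + 30*192)**2/192**2 - 10018) = (30530 - 26925)*((-1 + 5760)**2/36864 - 10018) = 3605*((1/36864)*5759**2 - 10018) = 3605*((1/36864)*33166081 - 10018) = 3605*(33166081/36864 - 10018) = 3605*(-336137471/36864) = -1211775582955/36864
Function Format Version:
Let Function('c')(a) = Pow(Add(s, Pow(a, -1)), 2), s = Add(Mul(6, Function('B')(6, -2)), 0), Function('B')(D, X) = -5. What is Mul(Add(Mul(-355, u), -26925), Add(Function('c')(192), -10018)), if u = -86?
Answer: Rational(-1211775582955, 36864) ≈ -3.2872e+7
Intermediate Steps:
s = -30 (s = Add(Mul(6, -5), 0) = Add(-30, 0) = -30)
Function('c')(a) = Pow(Add(-30, Pow(a, -1)), 2)
Mul(Add(Mul(-355, u), -26925), Add(Function('c')(192), -10018)) = Mul(Add(Mul(-355, -86), -26925), Add(Mul(Pow(192, -2), Pow(Add(-1, Mul(30, 192)), 2)), -10018)) = Mul(Add(30530, -26925), Add(Mul(Rational(1, 36864), Pow(Add(-1, 5760), 2)), -10018)) = Mul(3605, Add(Mul(Rational(1, 36864), Pow(5759, 2)), -10018)) = Mul(3605, Add(Mul(Rational(1, 36864), 33166081), -10018)) = Mul(3605, Add(Rational(33166081, 36864), -10018)) = Mul(3605, Rational(-336137471, 36864)) = Rational(-1211775582955, 36864)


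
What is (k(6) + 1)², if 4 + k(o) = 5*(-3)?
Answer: 324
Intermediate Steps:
k(o) = -19 (k(o) = -4 + 5*(-3) = -4 - 15 = -19)
(k(6) + 1)² = (-19 + 1)² = (-18)² = 324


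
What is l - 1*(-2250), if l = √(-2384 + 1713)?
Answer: 2250 + I*√671 ≈ 2250.0 + 25.904*I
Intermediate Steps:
l = I*√671 (l = √(-671) = I*√671 ≈ 25.904*I)
l - 1*(-2250) = I*√671 - 1*(-2250) = I*√671 + 2250 = 2250 + I*√671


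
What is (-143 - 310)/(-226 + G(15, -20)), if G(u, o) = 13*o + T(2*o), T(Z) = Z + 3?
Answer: 453/523 ≈ 0.86616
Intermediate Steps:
T(Z) = 3 + Z
G(u, o) = 3 + 15*o (G(u, o) = 13*o + (3 + 2*o) = 3 + 15*o)
(-143 - 310)/(-226 + G(15, -20)) = (-143 - 310)/(-226 + (3 + 15*(-20))) = -453/(-226 + (3 - 300)) = -453/(-226 - 297) = -453/(-523) = -453*(-1/523) = 453/523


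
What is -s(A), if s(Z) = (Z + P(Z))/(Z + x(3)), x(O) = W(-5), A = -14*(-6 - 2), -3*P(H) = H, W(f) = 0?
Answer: -2/3 ≈ -0.66667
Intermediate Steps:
P(H) = -H/3
A = 112 (A = -14*(-8) = 112)
x(O) = 0
s(Z) = 2/3 (s(Z) = (Z - Z/3)/(Z + 0) = (2*Z/3)/Z = 2/3)
-s(A) = -1*2/3 = -2/3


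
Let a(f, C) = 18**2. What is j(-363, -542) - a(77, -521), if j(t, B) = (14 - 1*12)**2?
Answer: -320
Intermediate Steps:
a(f, C) = 324
j(t, B) = 4 (j(t, B) = (14 - 12)**2 = 2**2 = 4)
j(-363, -542) - a(77, -521) = 4 - 1*324 = 4 - 324 = -320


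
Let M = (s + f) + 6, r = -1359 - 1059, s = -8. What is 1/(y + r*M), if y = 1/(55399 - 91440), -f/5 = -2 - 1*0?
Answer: -36041/697177105 ≈ -5.1696e-5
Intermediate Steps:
f = 10 (f = -5*(-2 - 1*0) = -5*(-2 + 0) = -5*(-2) = 10)
r = -2418
M = 8 (M = (-8 + 10) + 6 = 2 + 6 = 8)
y = -1/36041 (y = 1/(-36041) = -1/36041 ≈ -2.7746e-5)
1/(y + r*M) = 1/(-1/36041 - 2418*8) = 1/(-1/36041 - 19344) = 1/(-697177105/36041) = -36041/697177105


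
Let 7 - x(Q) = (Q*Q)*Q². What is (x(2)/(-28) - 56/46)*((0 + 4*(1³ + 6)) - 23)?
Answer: -2885/644 ≈ -4.4798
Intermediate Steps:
x(Q) = 7 - Q⁴ (x(Q) = 7 - Q*Q*Q² = 7 - Q²*Q² = 7 - Q⁴)
(x(2)/(-28) - 56/46)*((0 + 4*(1³ + 6)) - 23) = ((7 - 1*2⁴)/(-28) - 56/46)*((0 + 4*(1³ + 6)) - 23) = ((7 - 1*16)*(-1/28) - 56*1/46)*((0 + 4*(1 + 6)) - 23) = ((7 - 16)*(-1/28) - 28/23)*((0 + 4*7) - 23) = (-9*(-1/28) - 28/23)*((0 + 28) - 23) = (9/28 - 28/23)*(28 - 23) = -577/644*5 = -2885/644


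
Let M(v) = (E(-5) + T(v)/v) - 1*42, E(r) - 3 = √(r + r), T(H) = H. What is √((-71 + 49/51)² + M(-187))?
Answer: √(12660346 + 2601*I*√10)/51 ≈ 69.767 + 0.022663*I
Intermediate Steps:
E(r) = 3 + √2*√r (E(r) = 3 + √(r + r) = 3 + √(2*r) = 3 + √2*√r)
M(v) = -38 + I*√10 (M(v) = ((3 + √2*√(-5)) + v/v) - 1*42 = ((3 + √2*(I*√5)) + 1) - 42 = ((3 + I*√10) + 1) - 42 = (4 + I*√10) - 42 = -38 + I*√10)
√((-71 + 49/51)² + M(-187)) = √((-71 + 49/51)² + (-38 + I*√10)) = √((-3572/51)² + (-38 + I*√10)) = √(12759184/2601 + (-38 + I*√10)) = √(12660346/2601 + I*√10)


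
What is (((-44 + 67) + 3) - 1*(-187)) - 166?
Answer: 47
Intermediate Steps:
(((-44 + 67) + 3) - 1*(-187)) - 166 = ((23 + 3) + 187) - 166 = (26 + 187) - 166 = 213 - 166 = 47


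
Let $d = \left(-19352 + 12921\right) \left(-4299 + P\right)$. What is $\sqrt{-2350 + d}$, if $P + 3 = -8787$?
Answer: $\sqrt{84173009} \approx 9174.6$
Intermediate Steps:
$P = -8790$ ($P = -3 - 8787 = -8790$)
$d = 84175359$ ($d = \left(-19352 + 12921\right) \left(-4299 - 8790\right) = \left(-6431\right) \left(-13089\right) = 84175359$)
$\sqrt{-2350 + d} = \sqrt{-2350 + 84175359} = \sqrt{84173009}$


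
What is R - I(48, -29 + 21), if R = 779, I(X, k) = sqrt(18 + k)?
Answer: 779 - sqrt(10) ≈ 775.84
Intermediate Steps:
R - I(48, -29 + 21) = 779 - sqrt(18 + (-29 + 21)) = 779 - sqrt(18 - 8) = 779 - sqrt(10)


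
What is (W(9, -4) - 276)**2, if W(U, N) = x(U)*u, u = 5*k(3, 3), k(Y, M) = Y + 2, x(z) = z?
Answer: 2601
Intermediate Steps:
k(Y, M) = 2 + Y
u = 25 (u = 5*(2 + 3) = 5*5 = 25)
W(U, N) = 25*U (W(U, N) = U*25 = 25*U)
(W(9, -4) - 276)**2 = (25*9 - 276)**2 = (225 - 276)**2 = (-51)**2 = 2601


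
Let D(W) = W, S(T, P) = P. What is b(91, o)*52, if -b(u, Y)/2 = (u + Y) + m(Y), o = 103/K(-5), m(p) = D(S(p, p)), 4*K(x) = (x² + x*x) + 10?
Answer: -163384/15 ≈ -10892.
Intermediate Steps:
K(x) = 5/2 + x²/2 (K(x) = ((x² + x*x) + 10)/4 = ((x² + x²) + 10)/4 = (2*x² + 10)/4 = (10 + 2*x²)/4 = 5/2 + x²/2)
m(p) = p
o = 103/15 (o = 103/(5/2 + (½)*(-5)²) = 103/(5/2 + (½)*25) = 103/(5/2 + 25/2) = 103/15 ≈ 6.8667)
b(u, Y) = -4*Y - 2*u (b(u, Y) = -2*((u + Y) + Y) = -2*((Y + u) + Y) = -2*(u + 2*Y) = -4*Y - 2*u)
b(91, o)*52 = (-4*103/15 - 2*91)*52 = (-412/15 - 182)*52 = -3142/15*52 = -163384/15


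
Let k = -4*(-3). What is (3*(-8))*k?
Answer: -288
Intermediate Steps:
k = 12
(3*(-8))*k = (3*(-8))*12 = -24*12 = -288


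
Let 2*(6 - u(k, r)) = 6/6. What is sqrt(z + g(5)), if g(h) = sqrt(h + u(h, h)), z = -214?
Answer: sqrt(-856 + 2*sqrt(42))/2 ≈ 14.518*I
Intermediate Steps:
u(k, r) = 11/2 (u(k, r) = 6 - 3/6 = 6 - 1/2*1 = 6 - 1/2 = 11/2)
g(h) = sqrt(11/2 + h) (g(h) = sqrt(h + 11/2) = sqrt(11/2 + h))
sqrt(z + g(5)) = sqrt(-214 + sqrt(22 + 4*5)/2) = sqrt(-214 + sqrt(22 + 20)/2) = sqrt(-214 + sqrt(42)/2)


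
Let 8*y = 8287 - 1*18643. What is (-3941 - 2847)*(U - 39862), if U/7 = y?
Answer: 332092718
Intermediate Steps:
y = -2589/2 (y = (8287 - 1*18643)/8 = (8287 - 18643)/8 = (⅛)*(-10356) = -2589/2 ≈ -1294.5)
U = -18123/2 (U = 7*(-2589/2) = -18123/2 ≈ -9061.5)
(-3941 - 2847)*(U - 39862) = (-3941 - 2847)*(-18123/2 - 39862) = -6788*(-97847/2) = 332092718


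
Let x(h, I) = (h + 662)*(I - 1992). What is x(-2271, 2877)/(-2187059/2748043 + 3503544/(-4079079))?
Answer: 5320637861738698035/6183025334351 ≈ 8.6052e+5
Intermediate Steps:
x(h, I) = (-1992 + I)*(662 + h) (x(h, I) = (662 + h)*(-1992 + I) = (-1992 + I)*(662 + h))
x(-2271, 2877)/(-2187059/2748043 + 3503544/(-4079079)) = (-1318704 - 1992*(-2271) + 662*2877 + 2877*(-2271))/(-2187059/2748043 + 3503544/(-4079079)) = (-1318704 + 4523832 + 1904574 - 6533667)/(-2187059*1/2748043 + 3503544*(-1/4079079)) = -1423965/(-2187059/2748043 - 1167848/1359693) = -1423965/(-6183025334351/3736494830799) = -1423965*(-3736494830799/6183025334351) = 5320637861738698035/6183025334351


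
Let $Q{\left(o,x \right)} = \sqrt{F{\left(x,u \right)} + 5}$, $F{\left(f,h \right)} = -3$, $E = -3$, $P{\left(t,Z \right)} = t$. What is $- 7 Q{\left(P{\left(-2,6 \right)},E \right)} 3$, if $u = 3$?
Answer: $- 21 \sqrt{2} \approx -29.698$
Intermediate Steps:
$Q{\left(o,x \right)} = \sqrt{2}$ ($Q{\left(o,x \right)} = \sqrt{-3 + 5} = \sqrt{2}$)
$- 7 Q{\left(P{\left(-2,6 \right)},E \right)} 3 = - 7 \sqrt{2} \cdot 3 = - 21 \sqrt{2}$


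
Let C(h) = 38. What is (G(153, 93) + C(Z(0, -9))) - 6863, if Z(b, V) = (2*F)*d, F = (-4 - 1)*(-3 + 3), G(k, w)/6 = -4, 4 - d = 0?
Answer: -6849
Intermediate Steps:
d = 4 (d = 4 - 1*0 = 4 + 0 = 4)
G(k, w) = -24 (G(k, w) = 6*(-4) = -24)
F = 0 (F = -5*0 = 0)
Z(b, V) = 0 (Z(b, V) = (2*0)*4 = 0*4 = 0)
(G(153, 93) + C(Z(0, -9))) - 6863 = (-24 + 38) - 6863 = 14 - 6863 = -6849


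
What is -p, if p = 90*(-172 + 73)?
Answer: 8910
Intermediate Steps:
p = -8910 (p = 90*(-99) = -8910)
-p = -1*(-8910) = 8910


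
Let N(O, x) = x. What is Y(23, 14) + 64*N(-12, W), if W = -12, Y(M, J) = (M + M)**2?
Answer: 1348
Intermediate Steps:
Y(M, J) = 4*M**2 (Y(M, J) = (2*M)**2 = 4*M**2)
Y(23, 14) + 64*N(-12, W) = 4*23**2 + 64*(-12) = 4*529 - 768 = 2116 - 768 = 1348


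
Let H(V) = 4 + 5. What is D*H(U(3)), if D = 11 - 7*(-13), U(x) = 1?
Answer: 918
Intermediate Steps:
H(V) = 9
D = 102 (D = 11 + 91 = 102)
D*H(U(3)) = 102*9 = 918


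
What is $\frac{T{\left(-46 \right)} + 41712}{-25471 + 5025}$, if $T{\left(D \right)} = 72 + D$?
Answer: $- \frac{20869}{10223} \approx -2.0414$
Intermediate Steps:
$\frac{T{\left(-46 \right)} + 41712}{-25471 + 5025} = \frac{\left(72 - 46\right) + 41712}{-25471 + 5025} = \frac{26 + 41712}{-20446} = 41738 \left(- \frac{1}{20446}\right) = - \frac{20869}{10223}$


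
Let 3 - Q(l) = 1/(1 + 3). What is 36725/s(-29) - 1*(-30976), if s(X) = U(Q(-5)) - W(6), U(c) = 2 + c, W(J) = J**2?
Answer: 149004/5 ≈ 29801.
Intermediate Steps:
Q(l) = 11/4 (Q(l) = 3 - 1/(1 + 3) = 3 - 1/4 = 11/4)
s(X) = -125/4 (s(X) = (2 + 11/4) - 1*6**2 = 19/4 - 1*36 = 19/4 - 36 = -125/4)
36725/s(-29) - 1*(-30976) = 36725/(-125/4) - 1*(-30976) = 36725*(-4/125) + 30976 = -5876/5 + 30976 = 149004/5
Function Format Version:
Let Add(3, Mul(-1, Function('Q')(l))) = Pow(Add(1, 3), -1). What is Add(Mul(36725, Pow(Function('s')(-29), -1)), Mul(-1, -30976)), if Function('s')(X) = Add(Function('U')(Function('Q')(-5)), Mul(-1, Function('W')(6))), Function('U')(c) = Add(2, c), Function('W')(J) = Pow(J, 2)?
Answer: Rational(149004, 5) ≈ 29801.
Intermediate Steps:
Function('Q')(l) = Rational(11, 4) (Function('Q')(l) = Add(3, Mul(-1, Pow(Add(1, 3), -1))) = Add(3, Mul(-1, Pow(4, -1))) = Add(3, Mul(-1, Rational(1, 4))) = Add(3, Rational(-1, 4)) = Rational(11, 4))
Function('s')(X) = Rational(-125, 4) (Function('s')(X) = Add(Add(2, Rational(11, 4)), Mul(-1, Pow(6, 2))) = Add(Rational(19, 4), Mul(-1, 36)) = Add(Rational(19, 4), -36) = Rational(-125, 4))
Add(Mul(36725, Pow(Function('s')(-29), -1)), Mul(-1, -30976)) = Add(Mul(36725, Pow(Rational(-125, 4), -1)), Mul(-1, -30976)) = Add(Mul(36725, Rational(-4, 125)), 30976) = Add(Rational(-5876, 5), 30976) = Rational(149004, 5)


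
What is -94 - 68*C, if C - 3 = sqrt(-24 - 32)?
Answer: -298 - 136*I*sqrt(14) ≈ -298.0 - 508.87*I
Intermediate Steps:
C = 3 + 2*I*sqrt(14) (C = 3 + sqrt(-24 - 32) = 3 + sqrt(-56) = 3 + 2*I*sqrt(14) ≈ 3.0 + 7.4833*I)
-94 - 68*C = -94 - 68*(3 + 2*I*sqrt(14)) = -94 + (-204 - 136*I*sqrt(14)) = -298 - 136*I*sqrt(14)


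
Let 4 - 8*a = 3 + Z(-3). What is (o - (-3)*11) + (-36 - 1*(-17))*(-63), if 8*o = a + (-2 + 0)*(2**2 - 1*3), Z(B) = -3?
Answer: 19677/16 ≈ 1229.8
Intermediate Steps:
a = 1/2 (a = 1/2 - (3 - 3)/8 = 1/2 - 1/8*0 = 1/2 + 0 = 1/2 ≈ 0.50000)
o = -3/16 (o = (1/2 + (-2 + 0)*(2**2 - 1*3))/8 = (1/2 - 2*(4 - 3))/8 = (1/2 - 2*1)/8 = (1/2 - 2)/8 = (1/8)*(-3/2) = -3/16 ≈ -0.18750)
(o - (-3)*11) + (-36 - 1*(-17))*(-63) = (-3/16 - (-3)*11) + (-36 - 1*(-17))*(-63) = (-3/16 - 1*(-33)) + (-36 + 17)*(-63) = (-3/16 + 33) - 19*(-63) = 525/16 + 1197 = 19677/16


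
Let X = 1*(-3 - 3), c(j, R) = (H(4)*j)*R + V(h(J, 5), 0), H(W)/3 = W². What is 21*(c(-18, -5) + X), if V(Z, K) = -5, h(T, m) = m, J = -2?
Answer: 90489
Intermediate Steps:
H(W) = 3*W²
c(j, R) = -5 + 48*R*j (c(j, R) = ((3*4²)*j)*R - 5 = ((3*16)*j)*R - 5 = (48*j)*R - 5 = 48*R*j - 5 = -5 + 48*R*j)
X = -6 (X = 1*(-6) = -6)
21*(c(-18, -5) + X) = 21*((-5 + 48*(-5)*(-18)) - 6) = 21*((-5 + 4320) - 6) = 21*(4315 - 6) = 21*4309 = 90489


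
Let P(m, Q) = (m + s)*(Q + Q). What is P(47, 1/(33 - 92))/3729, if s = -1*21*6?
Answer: 158/220011 ≈ 0.00071815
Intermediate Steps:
s = -126 (s = -21*6 = -126)
P(m, Q) = 2*Q*(-126 + m) (P(m, Q) = (m - 126)*(Q + Q) = (-126 + m)*(2*Q) = 2*Q*(-126 + m))
P(47, 1/(33 - 92))/3729 = (2*(-126 + 47)/(33 - 92))/3729 = (2*(-79)/(-59))*(1/3729) = (2*(-1/59)*(-79))*(1/3729) = (158/59)*(1/3729) = 158/220011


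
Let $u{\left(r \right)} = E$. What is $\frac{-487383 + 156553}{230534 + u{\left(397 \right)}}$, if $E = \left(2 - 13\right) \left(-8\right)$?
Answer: $- \frac{165415}{115311} \approx -1.4345$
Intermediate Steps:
$E = 88$ ($E = \left(-11\right) \left(-8\right) = 88$)
$u{\left(r \right)} = 88$
$\frac{-487383 + 156553}{230534 + u{\left(397 \right)}} = \frac{-487383 + 156553}{230534 + 88} = - \frac{330830}{230622} = \left(-330830\right) \frac{1}{230622} = - \frac{165415}{115311}$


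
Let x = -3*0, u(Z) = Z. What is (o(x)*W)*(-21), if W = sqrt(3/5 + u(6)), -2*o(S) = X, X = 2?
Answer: 21*sqrt(165)/5 ≈ 53.950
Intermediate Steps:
x = 0
o(S) = -1 (o(S) = -1/2*2 = -1)
W = sqrt(165)/5 (W = sqrt(3/5 + 6) = sqrt(33/5) = sqrt(165)/5 ≈ 2.5690)
(o(x)*W)*(-21) = -sqrt(165)/5*(-21) = 21*sqrt(165)/5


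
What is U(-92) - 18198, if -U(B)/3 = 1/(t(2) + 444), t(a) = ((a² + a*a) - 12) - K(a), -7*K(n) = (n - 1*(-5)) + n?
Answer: -56213643/3089 ≈ -18198.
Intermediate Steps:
K(n) = -5/7 - 2*n/7 (K(n) = -((n - 1*(-5)) + n)/7 = -((n + 5) + n)/7 = -((5 + n) + n)/7 = -(5 + 2*n)/7 = -5/7 - 2*n/7)
t(a) = -79/7 + 2*a² + 2*a/7 (t(a) = ((a² + a*a) - 12) - (-5/7 - 2*a/7) = ((a² + a²) - 12) + (5/7 + 2*a/7) = (2*a² - 12) + (5/7 + 2*a/7) = (-12 + 2*a²) + (5/7 + 2*a/7) = -79/7 + 2*a² + 2*a/7)
U(B) = -21/3089 (U(B) = -3/((-79/7 + 2*2² + (2/7)*2) + 444) = -3/((-79/7 + 2*4 + 4/7) + 444) = -3/((-79/7 + 8 + 4/7) + 444) = -3/(-19/7 + 444) = -3/3089/7 = -3*7/3089 = -21/3089)
U(-92) - 18198 = -21/3089 - 18198 = -56213643/3089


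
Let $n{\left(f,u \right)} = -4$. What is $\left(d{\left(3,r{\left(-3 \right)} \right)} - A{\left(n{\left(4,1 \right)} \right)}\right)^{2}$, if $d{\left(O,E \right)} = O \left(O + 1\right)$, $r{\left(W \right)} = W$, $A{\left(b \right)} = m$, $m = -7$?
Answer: $361$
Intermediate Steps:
$A{\left(b \right)} = -7$
$d{\left(O,E \right)} = O \left(1 + O\right)$
$\left(d{\left(3,r{\left(-3 \right)} \right)} - A{\left(n{\left(4,1 \right)} \right)}\right)^{2} = \left(3 \left(1 + 3\right) - -7\right)^{2} = \left(3 \cdot 4 + 7\right)^{2} = \left(12 + 7\right)^{2} = 19^{2} = 361$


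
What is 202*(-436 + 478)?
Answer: 8484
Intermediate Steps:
202*(-436 + 478) = 202*42 = 8484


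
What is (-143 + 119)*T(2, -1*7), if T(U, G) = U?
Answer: -48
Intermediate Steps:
(-143 + 119)*T(2, -1*7) = (-143 + 119)*2 = -24*2 = -48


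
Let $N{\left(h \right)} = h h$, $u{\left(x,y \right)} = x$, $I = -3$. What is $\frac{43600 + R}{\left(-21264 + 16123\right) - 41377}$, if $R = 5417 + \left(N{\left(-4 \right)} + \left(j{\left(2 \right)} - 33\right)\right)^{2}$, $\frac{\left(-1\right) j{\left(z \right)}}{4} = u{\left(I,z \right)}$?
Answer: $- \frac{24521}{23259} \approx -1.0543$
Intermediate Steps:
$j{\left(z \right)} = 12$ ($j{\left(z \right)} = \left(-4\right) \left(-3\right) = 12$)
$N{\left(h \right)} = h^{2}$
$R = 5442$ ($R = 5417 + \left(\left(-4\right)^{2} + \left(12 - 33\right)\right)^{2} = 5417 + \left(16 + \left(12 - 33\right)\right)^{2} = 5417 + \left(16 - 21\right)^{2} = 5417 + \left(-5\right)^{2} = 5417 + 25 = 5442$)
$\frac{43600 + R}{\left(-21264 + 16123\right) - 41377} = \frac{43600 + 5442}{\left(-21264 + 16123\right) - 41377} = \frac{49042}{-5141 - 41377} = \frac{49042}{-46518} = 49042 \left(- \frac{1}{46518}\right) = - \frac{24521}{23259}$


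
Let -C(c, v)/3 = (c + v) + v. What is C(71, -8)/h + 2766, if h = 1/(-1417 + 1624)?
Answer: -31389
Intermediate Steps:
C(c, v) = -6*v - 3*c (C(c, v) = -3*((c + v) + v) = -3*(c + 2*v) = -6*v - 3*c)
h = 1/207 ≈ 0.0048309
C(71, -8)/h + 2766 = (-6*(-8) - 3*71)/(1/207) + 2766 = (48 - 213)*207 + 2766 = -165*207 + 2766 = -34155 + 2766 = -31389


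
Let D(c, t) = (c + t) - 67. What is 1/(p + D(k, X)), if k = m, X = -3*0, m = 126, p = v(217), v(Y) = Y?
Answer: 1/276 ≈ 0.0036232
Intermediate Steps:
p = 217
X = 0
k = 126
D(c, t) = -67 + c + t
1/(p + D(k, X)) = 1/(217 + (-67 + 126 + 0)) = 1/(217 + 59) = 1/276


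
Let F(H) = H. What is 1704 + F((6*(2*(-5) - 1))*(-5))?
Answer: 2034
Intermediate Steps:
1704 + F((6*(2*(-5) - 1))*(-5)) = 1704 + (6*(2*(-5) - 1))*(-5) = 1704 + (6*(-10 - 1))*(-5) = 1704 + (6*(-11))*(-5) = 1704 - 66*(-5) = 1704 + 330 = 2034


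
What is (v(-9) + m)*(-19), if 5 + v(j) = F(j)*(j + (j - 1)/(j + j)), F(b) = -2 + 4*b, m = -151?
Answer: -28196/9 ≈ -3132.9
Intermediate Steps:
v(j) = -5 + (-2 + 4*j)*(j + (-1 + j)/(2*j)) (v(j) = -5 + (-2 + 4*j)*(j + (j - 1)/(j + j)) = -5 + (-2 + 4*j)*(j + (-1 + j)/((2*j))) = -5 + (-2 + 4*j)*(j + (-1 + j)*(1/(2*j))) = -5 + (-2 + 4*j)*(j + (-1 + j)/(2*j)))
(v(-9) + m)*(-19) = ((-8 + 1/(-9) + 4*(-9)²) - 151)*(-19) = ((-8 - ⅑ + 4*81) - 151)*(-19) = ((-8 - ⅑ + 324) - 151)*(-19) = (2843/9 - 151)*(-19) = (1484/9)*(-19) = -28196/9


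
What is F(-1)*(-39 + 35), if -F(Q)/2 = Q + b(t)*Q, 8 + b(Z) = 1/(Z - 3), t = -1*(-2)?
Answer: 64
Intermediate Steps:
t = 2
b(Z) = -8 + 1/(-3 + Z) (b(Z) = -8 + 1/(Z - 3) = -8 + 1/(-3 + Z))
F(Q) = 16*Q (F(Q) = -2*(Q + ((25 - 8*2)/(-3 + 2))*Q) = -2*(Q + ((25 - 16)/(-1))*Q) = -2*(Q + (-1*9)*Q) = -2*(Q - 9*Q) = -(-16)*Q = 16*Q)
F(-1)*(-39 + 35) = (16*(-1))*(-39 + 35) = -16*(-4) = 64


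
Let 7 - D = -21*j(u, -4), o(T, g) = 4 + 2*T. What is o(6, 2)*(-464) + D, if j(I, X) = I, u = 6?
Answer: -7291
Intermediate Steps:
D = 133 (D = 7 - (-21)*6 = 7 - 1*(-126) = 7 + 126 = 133)
o(6, 2)*(-464) + D = (4 + 2*6)*(-464) + 133 = (4 + 12)*(-464) + 133 = 16*(-464) + 133 = -7424 + 133 = -7291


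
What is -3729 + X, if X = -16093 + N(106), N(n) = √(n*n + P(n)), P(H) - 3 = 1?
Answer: -19822 + 2*√2810 ≈ -19716.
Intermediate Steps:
P(H) = 4 (P(H) = 3 + 1 = 4)
N(n) = √(4 + n²) (N(n) = √(n*n + 4) = √(n² + 4) = √(4 + n²))
X = -16093 + 2*√2810 (X = -16093 + √(4 + 106²) = -16093 + √(4 + 11236) = -16093 + √11240 = -16093 + 2*√2810 ≈ -15987.)
-3729 + X = -3729 + (-16093 + 2*√2810) = -19822 + 2*√2810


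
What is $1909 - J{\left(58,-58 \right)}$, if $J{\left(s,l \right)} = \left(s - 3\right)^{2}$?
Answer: $-1116$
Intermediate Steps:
$J{\left(s,l \right)} = \left(-3 + s\right)^{2}$
$1909 - J{\left(58,-58 \right)} = 1909 - \left(-3 + 58\right)^{2} = 1909 - 55^{2} = 1909 - 3025 = -1116$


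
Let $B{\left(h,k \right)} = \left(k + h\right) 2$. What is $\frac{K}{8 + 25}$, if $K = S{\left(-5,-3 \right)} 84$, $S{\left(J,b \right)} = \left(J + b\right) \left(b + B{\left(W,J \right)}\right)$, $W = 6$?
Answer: $\frac{224}{11} \approx 20.364$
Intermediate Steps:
$B{\left(h,k \right)} = 2 h + 2 k$ ($B{\left(h,k \right)} = \left(h + k\right) 2 = 2 h + 2 k$)
$S{\left(J,b \right)} = \left(J + b\right) \left(12 + b + 2 J\right)$ ($S{\left(J,b \right)} = \left(J + b\right) \left(b + \left(2 \cdot 6 + 2 J\right)\right) = \left(J + b\right) \left(b + \left(12 + 2 J\right)\right) = \left(J + b\right) \left(12 + b + 2 J\right)$)
$K = 672$ ($K = \left(\left(-3\right)^{2} - -15 + 2 \left(-5\right) \left(6 - 5\right) + 2 \left(-3\right) \left(6 - 5\right)\right) 84 = \left(9 + 15 + 2 \left(-5\right) 1 + 2 \left(-3\right) 1\right) 84 = \left(9 + 15 - 10 - 6\right) 84 = 8 \cdot 84 = 672$)
$\frac{K}{8 + 25} = \frac{1}{8 + 25} \cdot 672 = \frac{1}{33} \cdot 672 = \frac{224}{11}$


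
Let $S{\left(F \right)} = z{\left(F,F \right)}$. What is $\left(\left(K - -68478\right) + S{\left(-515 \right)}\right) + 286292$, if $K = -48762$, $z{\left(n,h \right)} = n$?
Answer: $305493$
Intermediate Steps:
$S{\left(F \right)} = F$
$\left(\left(K - -68478\right) + S{\left(-515 \right)}\right) + 286292 = \left(\left(-48762 - -68478\right) - 515\right) + 286292 = \left(\left(-48762 + 68478\right) - 515\right) + 286292 = \left(19716 - 515\right) + 286292 = 19201 + 286292 = 305493$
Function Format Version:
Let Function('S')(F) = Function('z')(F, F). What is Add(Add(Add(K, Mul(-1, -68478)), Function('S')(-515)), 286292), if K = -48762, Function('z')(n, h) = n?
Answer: 305493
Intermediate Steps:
Function('S')(F) = F
Add(Add(Add(K, Mul(-1, -68478)), Function('S')(-515)), 286292) = Add(Add(Add(-48762, Mul(-1, -68478)), -515), 286292) = Add(Add(Add(-48762, 68478), -515), 286292) = Add(Add(19716, -515), 286292) = Add(19201, 286292) = 305493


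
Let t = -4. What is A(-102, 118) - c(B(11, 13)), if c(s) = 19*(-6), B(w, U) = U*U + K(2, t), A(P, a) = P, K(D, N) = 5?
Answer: 12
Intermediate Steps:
B(w, U) = 5 + U² (B(w, U) = U*U + 5 = U² + 5 = 5 + U²)
c(s) = -114
A(-102, 118) - c(B(11, 13)) = -102 - 1*(-114) = -102 + 114 = 12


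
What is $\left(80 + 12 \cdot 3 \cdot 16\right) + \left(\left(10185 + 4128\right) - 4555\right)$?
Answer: $10414$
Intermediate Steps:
$\left(80 + 12 \cdot 3 \cdot 16\right) + \left(\left(10185 + 4128\right) - 4555\right) = \left(80 + 36 \cdot 16\right) + \left(14313 - 4555\right) = \left(80 + 576\right) + 9758 = 656 + 9758 = 10414$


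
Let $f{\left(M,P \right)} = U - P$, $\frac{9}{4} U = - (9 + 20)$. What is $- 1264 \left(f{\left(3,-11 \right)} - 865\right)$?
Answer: $\frac{9861728}{9} \approx 1.0957 \cdot 10^{6}$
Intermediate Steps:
$U = - \frac{116}{9}$ ($U = \frac{4 \left(- (9 + 20)\right)}{9} = \frac{4 \left(\left(-1\right) 29\right)}{9} = \frac{4}{9} \left(-29\right) = - \frac{116}{9} \approx -12.889$)
$f{\left(M,P \right)} = - \frac{116}{9} - P$
$- 1264 \left(f{\left(3,-11 \right)} - 865\right) = - 1264 \left(\left(- \frac{116}{9} - -11\right) - 865\right) = - 1264 \left(\left(- \frac{116}{9} + 11\right) - 865\right) = - 1264 \left(- \frac{17}{9} - 865\right) = \left(-1264\right) \left(- \frac{7802}{9}\right) = \frac{9861728}{9}$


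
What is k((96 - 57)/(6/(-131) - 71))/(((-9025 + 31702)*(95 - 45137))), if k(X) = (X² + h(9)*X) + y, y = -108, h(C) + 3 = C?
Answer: 1068242421/9830603607335674 ≈ 1.0866e-7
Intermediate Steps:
h(C) = -3 + C
k(X) = -108 + X² + 6*X (k(X) = (X² + (-3 + 9)*X) - 108 = (X² + 6*X) - 108 = -108 + X² + 6*X)
k((96 - 57)/(6/(-131) - 71))/(((-9025 + 31702)*(95 - 45137))) = (-108 + ((96 - 57)/(6/(-131) - 71))² + 6*((96 - 57)/(6/(-131) - 71)))/(((-9025 + 31702)*(95 - 45137))) = (-108 + (39/(6*(-1/131) - 71))² + 6*(39/(6*(-1/131) - 71)))/((22677*(-45042))) = (-108 + (39/(-6/131 - 71))² + 6*(39/(-6/131 - 71)))/(-1021417434) = (-108 + (39/(-9307/131))² + 6*(39/(-9307/131)))*(-1/1021417434) = (-108 + (39*(-131/9307))² + 6*(39*(-131/9307)))*(-1/1021417434) = (-108 + (-5109/9307)² + 6*(-5109/9307))*(-1/1021417434) = (-108 + 26101881/86620249 - 30654/9307)*(-1/1021417434) = -9614181789/86620249*(-1/1021417434) = 1068242421/9830603607335674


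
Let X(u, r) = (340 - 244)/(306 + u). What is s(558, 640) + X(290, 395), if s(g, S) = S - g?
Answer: 12242/149 ≈ 82.161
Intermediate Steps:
X(u, r) = 96/(306 + u)
s(558, 640) + X(290, 395) = (640 - 1*558) + 96/(306 + 290) = (640 - 558) + 96/596 = 82 + 96*(1/596) = 82 + 24/149 = 12242/149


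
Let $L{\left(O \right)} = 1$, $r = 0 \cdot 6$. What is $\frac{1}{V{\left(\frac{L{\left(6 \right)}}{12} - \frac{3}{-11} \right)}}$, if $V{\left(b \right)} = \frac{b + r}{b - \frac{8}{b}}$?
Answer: $- \frac{137183}{2209} \approx -62.102$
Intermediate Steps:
$r = 0$
$V{\left(b \right)} = \frac{b}{b - \frac{8}{b}}$ ($V{\left(b \right)} = \frac{b + 0}{b - \frac{8}{b}} = \frac{b}{b - \frac{8}{b}}$)
$\frac{1}{V{\left(\frac{L{\left(6 \right)}}{12} - \frac{3}{-11} \right)}} = \frac{1}{\left(1 \cdot \frac{1}{12} - \frac{3}{-11}\right)^{2} \frac{1}{-8 + \left(1 \cdot \frac{1}{12} - \frac{3}{-11}\right)^{2}}} = \frac{1}{\left(1 \cdot \frac{1}{12} - - \frac{3}{11}\right)^{2} \frac{1}{-8 + \left(1 \cdot \frac{1}{12} - - \frac{3}{11}\right)^{2}}} = \frac{1}{\left(\frac{1}{12} + \frac{3}{11}\right)^{2} \frac{1}{-8 + \left(\frac{1}{12} + \frac{3}{11}\right)^{2}}} = \frac{1}{\left(\frac{47}{132}\right)^{2} \frac{1}{-8 + \left(\frac{47}{132}\right)^{2}}} = \frac{1}{\frac{2209}{17424} \frac{1}{-8 + \frac{2209}{17424}}} = \frac{1}{\frac{2209}{17424} \frac{1}{- \frac{137183}{17424}}} = \frac{1}{\frac{2209}{17424} \left(- \frac{17424}{137183}\right)} = \frac{1}{- \frac{2209}{137183}} = - \frac{137183}{2209}$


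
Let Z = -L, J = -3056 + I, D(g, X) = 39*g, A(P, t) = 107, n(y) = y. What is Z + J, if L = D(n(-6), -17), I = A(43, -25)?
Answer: -2715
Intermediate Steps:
I = 107
L = -234 (L = 39*(-6) = -234)
J = -2949 (J = -3056 + 107 = -2949)
Z = 234 (Z = -1*(-234) = 234)
Z + J = 234 - 2949 = -2715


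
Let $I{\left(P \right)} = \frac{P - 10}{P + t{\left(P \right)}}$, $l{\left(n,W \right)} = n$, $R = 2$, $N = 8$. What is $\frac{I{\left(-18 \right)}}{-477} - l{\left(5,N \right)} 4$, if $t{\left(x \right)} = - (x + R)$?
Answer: $- \frac{9554}{477} \approx -20.029$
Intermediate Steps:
$t{\left(x \right)} = -2 - x$ ($t{\left(x \right)} = - (x + 2) = - (2 + x) = -2 - x$)
$I{\left(P \right)} = 5 - \frac{P}{2}$ ($I{\left(P \right)} = \frac{P - 10}{P - \left(2 + P\right)} = \frac{-10 + P}{-2} = \left(-10 + P\right) \left(- \frac{1}{2}\right) = 5 - \frac{P}{2}$)
$\frac{I{\left(-18 \right)}}{-477} - l{\left(5,N \right)} 4 = \frac{5 - -9}{-477} - 5 \cdot 4 = \left(5 + 9\right) \left(- \frac{1}{477}\right) - 20 = 14 \left(- \frac{1}{477}\right) - 20 = - \frac{14}{477} - 20 = - \frac{9554}{477}$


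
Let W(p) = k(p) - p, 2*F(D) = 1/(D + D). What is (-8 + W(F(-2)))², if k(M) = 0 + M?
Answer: 64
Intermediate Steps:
F(D) = 1/(4*D) (F(D) = 1/(2*(D + D)) = 1/(2*((2*D))) = (1/(2*D))/2 = 1/(4*D))
k(M) = M
W(p) = 0 (W(p) = p - p = 0)
(-8 + W(F(-2)))² = (-8 + 0)² = (-8)² = 64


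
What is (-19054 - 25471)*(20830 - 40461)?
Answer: 874070275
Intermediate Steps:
(-19054 - 25471)*(20830 - 40461) = -44525*(-19631) = 874070275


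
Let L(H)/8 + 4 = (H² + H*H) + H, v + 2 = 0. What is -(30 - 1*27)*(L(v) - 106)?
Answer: 270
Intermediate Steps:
v = -2 (v = -2 + 0 = -2)
L(H) = -32 + 8*H + 16*H² (L(H) = -32 + 8*((H² + H*H) + H) = -32 + 8*((H² + H²) + H) = -32 + 8*(2*H² + H) = -32 + 8*(H + 2*H²) = -32 + (8*H + 16*H²) = -32 + 8*H + 16*H²)
-(30 - 1*27)*(L(v) - 106) = -(30 - 1*27)*((-32 + 8*(-2) + 16*(-2)²) - 106) = -(30 - 27)*((-32 - 16 + 16*4) - 106) = -3*((-32 - 16 + 64) - 106) = -3*(16 - 106) = -3*(-90) = -1*(-270) = 270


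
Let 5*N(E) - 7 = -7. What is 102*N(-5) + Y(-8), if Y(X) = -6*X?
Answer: 48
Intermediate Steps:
N(E) = 0 (N(E) = 7/5 + (⅕)*(-7) = 7/5 - 7/5 = 0)
102*N(-5) + Y(-8) = 102*0 - 6*(-8) = 0 + 48 = 48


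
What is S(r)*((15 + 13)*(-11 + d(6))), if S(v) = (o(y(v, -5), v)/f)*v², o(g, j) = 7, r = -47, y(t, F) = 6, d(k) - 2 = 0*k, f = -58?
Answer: 1948338/29 ≈ 67184.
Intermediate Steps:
d(k) = 2 (d(k) = 2 + 0*k = 2 + 0 = 2)
S(v) = -7*v²/58 (S(v) = (7/(-58))*v² = (7*(-1/58))*v² = -7*v²/58)
S(r)*((15 + 13)*(-11 + d(6))) = (-7/58*(-47)²)*((15 + 13)*(-11 + 2)) = (-7/58*2209)*(28*(-9)) = -15463/58*(-252) = 1948338/29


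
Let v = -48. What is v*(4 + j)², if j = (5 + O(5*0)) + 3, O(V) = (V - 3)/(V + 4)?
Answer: -6075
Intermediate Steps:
O(V) = (-3 + V)/(4 + V)
j = 29/4 (j = (5 + (-3 + 5*0)/(4 + 5*0)) + 3 = (5 + (-3 + 0)/(4 + 0)) + 3 = (5 - 3/4) + 3 = (5 + (¼)*(-3)) + 3 = (5 - ¾) + 3 = 17/4 + 3 = 29/4 ≈ 7.2500)
v*(4 + j)² = -48*(4 + 29/4)² = -48*(45/4)² = -48*2025/16 = -6075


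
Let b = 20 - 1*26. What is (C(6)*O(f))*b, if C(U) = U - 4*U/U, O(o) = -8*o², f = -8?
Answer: 6144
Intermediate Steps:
b = -6 (b = 20 - 26 = -6)
C(U) = -4 + U (C(U) = U - 4*1 = U - 4 = -4 + U)
(C(6)*O(f))*b = ((-4 + 6)*(-8*(-8)²))*(-6) = (2*(-8*64))*(-6) = (2*(-512))*(-6) = -1024*(-6) = 6144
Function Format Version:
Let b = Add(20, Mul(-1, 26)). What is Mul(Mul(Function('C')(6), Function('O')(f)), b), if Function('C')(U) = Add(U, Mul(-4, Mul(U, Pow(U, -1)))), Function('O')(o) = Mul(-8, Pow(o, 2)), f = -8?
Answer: 6144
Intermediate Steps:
b = -6 (b = Add(20, -26) = -6)
Function('C')(U) = Add(-4, U) (Function('C')(U) = Add(U, Mul(-4, 1)) = Add(U, -4) = Add(-4, U))
Mul(Mul(Function('C')(6), Function('O')(f)), b) = Mul(Mul(Add(-4, 6), Mul(-8, Pow(-8, 2))), -6) = Mul(Mul(2, Mul(-8, 64)), -6) = Mul(Mul(2, -512), -6) = Mul(-1024, -6) = 6144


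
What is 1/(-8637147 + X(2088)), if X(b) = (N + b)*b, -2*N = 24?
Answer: -1/4302459 ≈ -2.3243e-7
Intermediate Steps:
N = -12 (N = -1/2*24 = -12)
X(b) = b*(-12 + b) (X(b) = (-12 + b)*b = b*(-12 + b))
1/(-8637147 + X(2088)) = 1/(-8637147 + 2088*(-12 + 2088)) = 1/(-8637147 + 2088*2076) = 1/(-8637147 + 4334688) = 1/(-4302459) = -1/4302459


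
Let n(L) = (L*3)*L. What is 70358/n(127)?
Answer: 554/381 ≈ 1.4541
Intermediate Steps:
n(L) = 3*L² (n(L) = (3*L)*L = 3*L²)
70358/n(127) = 70358/((3*127²)) = 70358/((3*16129)) = 70358/48387 = 70358*(1/48387) = 554/381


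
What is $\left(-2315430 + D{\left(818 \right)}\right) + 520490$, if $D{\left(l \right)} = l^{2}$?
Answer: $-1125816$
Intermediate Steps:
$\left(-2315430 + D{\left(818 \right)}\right) + 520490 = \left(-2315430 + 818^{2}\right) + 520490 = \left(-2315430 + 669124\right) + 520490 = -1646306 + 520490 = -1125816$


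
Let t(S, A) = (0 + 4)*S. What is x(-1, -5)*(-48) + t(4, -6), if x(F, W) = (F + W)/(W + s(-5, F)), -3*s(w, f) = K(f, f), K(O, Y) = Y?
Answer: -320/7 ≈ -45.714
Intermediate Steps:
s(w, f) = -f/3
t(S, A) = 4*S
x(F, W) = (F + W)/(W - F/3)
x(-1, -5)*(-48) + t(4, -6) = (3*(-1*(-1) - 1*(-5))/(-1 - 3*(-5)))*(-48) + 4*4 = (3*(1 + 5)/(-1 + 15))*(-48) + 16 = (3*6/14)*(-48) + 16 = (3*(1/14)*6)*(-48) + 16 = (9/7)*(-48) + 16 = -432/7 + 16 = -320/7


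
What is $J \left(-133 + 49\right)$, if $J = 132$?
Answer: $-11088$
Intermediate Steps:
$J \left(-133 + 49\right) = 132 \left(-133 + 49\right) = 132 \left(-84\right) = -11088$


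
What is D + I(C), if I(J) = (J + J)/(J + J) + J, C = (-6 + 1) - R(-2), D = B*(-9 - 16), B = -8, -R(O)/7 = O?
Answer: 182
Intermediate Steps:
R(O) = -7*O
D = 200 (D = -8*(-9 - 16) = -8*(-25) = 200)
C = -19 (C = (-6 + 1) - (-7)*(-2) = -5 - 1*14 = -5 - 14 = -19)
I(J) = 1 + J (I(J) = (2*J)/((2*J)) + J = (2*J)*(1/(2*J)) + J = 1 + J)
D + I(C) = 200 + (1 - 19) = 200 - 18 = 182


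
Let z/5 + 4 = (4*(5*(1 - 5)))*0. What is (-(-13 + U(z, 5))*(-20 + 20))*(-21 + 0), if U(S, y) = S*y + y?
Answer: 0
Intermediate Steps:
z = -20 (z = -20 + 5*((4*(5*(1 - 5)))*0) = -20 + 5*((4*(5*(-4)))*0) = -20 + 5*((4*(-20))*0) = -20 + 5*(-80*0) = -20 + 5*0 = -20 + 0 = -20)
U(S, y) = y + S*y
(-(-13 + U(z, 5))*(-20 + 20))*(-21 + 0) = (-(-13 + 5*(1 - 20))*(-20 + 20))*(-21 + 0) = -(-13 + 5*(-19))*0*(-21) = -(-13 - 95)*0*(-21) = -(-108)*0*(-21) = -1*0*(-21) = 0*(-21) = 0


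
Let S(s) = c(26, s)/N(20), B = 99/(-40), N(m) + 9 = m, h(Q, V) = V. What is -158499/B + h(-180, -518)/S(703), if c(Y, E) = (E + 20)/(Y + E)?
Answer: 14049026/241 ≈ 58295.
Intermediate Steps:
c(Y, E) = (20 + E)/(E + Y)
N(m) = -9 + m
B = -99/40 (B = -1/40*99 = -99/40 ≈ -2.4750)
S(s) = (20 + s)/(11*(26 + s)) (S(s) = ((20 + s)/(s + 26))/(-9 + 20) = ((20 + s)/(26 + s))/11 = ((20 + s)/(26 + s))*(1/11) = (20 + s)/(11*(26 + s)))
-158499/B + h(-180, -518)/S(703) = -158499/(-99/40) - 518*11*(26 + 703)/(20 + 703) = -158499*(-40/99) - 518/((1/11)*723/729) = 64040 - 518/((1/11)*(1/729)*723) = 64040 - 518/241/2673 = 64040 - 518*2673/241 = 64040 - 1384614/241 = 14049026/241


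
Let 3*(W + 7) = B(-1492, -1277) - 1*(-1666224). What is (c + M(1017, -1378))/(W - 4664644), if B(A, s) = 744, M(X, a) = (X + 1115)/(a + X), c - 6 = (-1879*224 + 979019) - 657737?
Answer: 7192124/296669439 ≈ 0.024243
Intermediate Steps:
c = -99608 (c = 6 + ((-1879*224 + 979019) - 657737) = 6 + ((-420896 + 979019) - 657737) = 6 + (558123 - 657737) = 6 - 99614 = -99608)
M(X, a) = (1115 + X)/(X + a)
W = 555649 (W = -7 + (744 - 1*(-1666224))/3 = -7 + (744 + 1666224)/3 = -7 + (⅓)*1666968 = -7 + 555656 = 555649)
(c + M(1017, -1378))/(W - 4664644) = (-99608 + (1115 + 1017)/(1017 - 1378))/(555649 - 4664644) = (-99608 + 2132/(-361))/(-4108995) = (-99608 - 1/361*2132)*(-1/4108995) = (-99608 - 2132/361)*(-1/4108995) = -35960620/361*(-1/4108995) = 7192124/296669439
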